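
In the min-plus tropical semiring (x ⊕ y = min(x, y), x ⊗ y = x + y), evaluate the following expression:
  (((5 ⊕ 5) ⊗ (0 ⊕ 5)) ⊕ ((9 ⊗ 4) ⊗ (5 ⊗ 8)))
(((5 ⊕ 5) ⊗ (0 ⊕ 5)) ⊕ ((9 ⊗ 4) ⊗ (5 ⊗ 8))) = 5

Expand innermost to outermost. Recall ⊕ takes the minimum of its arguments and ⊗ takes their sum. Working out the expression (((5 ⊕ 5) ⊗ (0 ⊕ 5)) ⊕ ((9 ⊗ 4) ⊗ (5 ⊗ 8))) gives 5.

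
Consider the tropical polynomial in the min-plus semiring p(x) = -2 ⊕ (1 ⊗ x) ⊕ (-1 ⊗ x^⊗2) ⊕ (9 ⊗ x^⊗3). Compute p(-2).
p(-2) = -5

A tropical monomial a ⊗ x^⊗i evaluates to a + i · x. Evaluating each term at x = -2:
  Term 0 contributes -2 + 0 · -2 = -2
  Term 1 contributes 1 + 1 · -2 = -1
  Term 2 contributes -1 + 2 · -2 = -5
  Term 3 contributes 9 + 3 · -2 = 3
p(-2) = ⊕ of these = min[-2, -1, -5, 3] = -5.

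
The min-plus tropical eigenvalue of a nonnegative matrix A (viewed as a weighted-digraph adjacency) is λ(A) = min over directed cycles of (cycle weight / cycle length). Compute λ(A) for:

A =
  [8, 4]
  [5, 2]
λ(A) = 2

Enumerate directed cycles and compute their means (weight / length). Sample:
  cycle 0 → 0: weight = 8, length = 1, mean = 8/1 ≈ 8.000
  cycle 1 → 1: weight = 2, length = 1, mean = 2/1 ≈ 2.000
  cycle 0 → 1 → 0: weight = 9, length = 2, mean = 9/2 ≈ 4.500
  cycle 1 → 0 → 1: weight = 9, length = 2, mean = 9/2 ≈ 4.500
Minimum mean = 2.000, attained e.g. along the cycle 1 → 1 with weight 2 and length 1. So λ(A) = 2/1 = 2.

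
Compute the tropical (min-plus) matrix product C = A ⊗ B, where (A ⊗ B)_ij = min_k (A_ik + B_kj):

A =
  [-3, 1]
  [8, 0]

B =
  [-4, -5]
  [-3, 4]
A ⊗ B =
  [-7, -8]
  [-3, 3]

Apply the min-plus product entry-by-entry:
  C[0][0] = min over k of (A[0][0] + B[0][0] = -3 + -4 = -7, A[0][1] + B[1][0] = 1 + -3 = -2) = -7 (attained at k = 0)
  C[0][1] = min over k of (A[0][0] + B[0][1] = -3 + -5 = -8, A[0][1] + B[1][1] = 1 + 4 = 5) = -8 (attained at k = 0)
  C[1][0] = min over k of (A[1][0] + B[0][0] = 8 + -4 = 4, A[1][1] + B[1][0] = 0 + -3 = -3) = -3 (attained at k = 1)
  C[1][1] = min over k of (A[1][0] + B[0][1] = 8 + -5 = 3, A[1][1] + B[1][1] = 0 + 4 = 4) = 3 (attained at k = 0)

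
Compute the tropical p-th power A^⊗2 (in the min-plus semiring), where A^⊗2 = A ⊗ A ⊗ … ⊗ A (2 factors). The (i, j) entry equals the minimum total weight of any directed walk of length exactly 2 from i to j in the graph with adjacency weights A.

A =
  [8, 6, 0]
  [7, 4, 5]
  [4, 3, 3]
A^⊗2 =
  [4, 3, 3]
  [9, 8, 7]
  [7, 6, 4]

Each entry (A^⊗2)_ij equals the minimum over all length-2 walks i = v_0 → v_1 → … → v_2 = j of Σ_t A[v_t][v_{t+1}]. For example, for (i, j) = (0, 2) we minimise over 3 possible intermediate vertex sequences; the minimum is 3, attained along the walk 0 → 2 → 2.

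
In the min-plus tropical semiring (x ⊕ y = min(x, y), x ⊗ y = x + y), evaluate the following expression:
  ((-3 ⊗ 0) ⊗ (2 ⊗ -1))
((-3 ⊗ 0) ⊗ (2 ⊗ -1)) = -2

Expand innermost to outermost. Recall ⊕ takes the minimum of its arguments and ⊗ takes their sum. Working out the expression ((-3 ⊗ 0) ⊗ (2 ⊗ -1)) gives -2.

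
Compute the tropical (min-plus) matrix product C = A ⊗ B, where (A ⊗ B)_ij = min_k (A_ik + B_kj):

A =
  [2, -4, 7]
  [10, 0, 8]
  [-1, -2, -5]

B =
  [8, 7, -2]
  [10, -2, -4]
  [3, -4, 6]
A ⊗ B =
  [6, -6, -8]
  [10, -2, -4]
  [-2, -9, -6]

Apply the min-plus product entry-by-entry:
  C[0][0] = min over k of (A[0][0] + B[0][0] = 2 + 8 = 10, A[0][1] + B[1][0] = -4 + 10 = 6, A[0][2] + B[2][0] = 7 + 3 = 10) = 6 (attained at k = 1)
  C[0][1] = min over k of (A[0][0] + B[0][1] = 2 + 7 = 9, A[0][1] + B[1][1] = -4 + -2 = -6, A[0][2] + B[2][1] = 7 + -4 = 3) = -6 (attained at k = 1)
  C[0][2] = min over k of (A[0][0] + B[0][2] = 2 + -2 = 0, A[0][1] + B[1][2] = -4 + -4 = -8, A[0][2] + B[2][2] = 7 + 6 = 13) = -8 (attained at k = 1)
  C[1][0] = min over k of (A[1][0] + B[0][0] = 10 + 8 = 18, A[1][1] + B[1][0] = 0 + 10 = 10, A[1][2] + B[2][0] = 8 + 3 = 11) = 10 (attained at k = 1)
  C[1][1] = min over k of (A[1][0] + B[0][1] = 10 + 7 = 17, A[1][1] + B[1][1] = 0 + -2 = -2, A[1][2] + B[2][1] = 8 + -4 = 4) = -2 (attained at k = 1)
  C[1][2] = min over k of (A[1][0] + B[0][2] = 10 + -2 = 8, A[1][1] + B[1][2] = 0 + -4 = -4, A[1][2] + B[2][2] = 8 + 6 = 14) = -4 (attained at k = 1)
  C[2][0] = min over k of (A[2][0] + B[0][0] = -1 + 8 = 7, A[2][1] + B[1][0] = -2 + 10 = 8, A[2][2] + B[2][0] = -5 + 3 = -2) = -2 (attained at k = 2)
  C[2][1] = min over k of (A[2][0] + B[0][1] = -1 + 7 = 6, A[2][1] + B[1][1] = -2 + -2 = -4, A[2][2] + B[2][1] = -5 + -4 = -9) = -9 (attained at k = 2)
  C[2][2] = min over k of (A[2][0] + B[0][2] = -1 + -2 = -3, A[2][1] + B[1][2] = -2 + -4 = -6, A[2][2] + B[2][2] = -5 + 6 = 1) = -6 (attained at k = 1)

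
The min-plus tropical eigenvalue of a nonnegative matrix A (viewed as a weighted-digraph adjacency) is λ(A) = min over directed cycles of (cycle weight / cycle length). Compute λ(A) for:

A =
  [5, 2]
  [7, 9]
λ(A) = 9/2

Enumerate directed cycles and compute their means (weight / length). Sample:
  cycle 0 → 0: weight = 5, length = 1, mean = 5/1 ≈ 5.000
  cycle 1 → 1: weight = 9, length = 1, mean = 9/1 ≈ 9.000
  cycle 0 → 1 → 0: weight = 9, length = 2, mean = 9/2 ≈ 4.500
  cycle 1 → 0 → 1: weight = 9, length = 2, mean = 9/2 ≈ 4.500
Minimum mean = 4.500, attained e.g. along the cycle 0 → 1 → 0 with weight 9 and length 2. So λ(A) = 9/2 = 9/2.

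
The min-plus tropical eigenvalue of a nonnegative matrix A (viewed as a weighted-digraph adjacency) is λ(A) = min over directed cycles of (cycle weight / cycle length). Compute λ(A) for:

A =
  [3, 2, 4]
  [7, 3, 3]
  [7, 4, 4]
λ(A) = 3

Enumerate directed cycles and compute their means (weight / length). Sample:
  cycle 0 → 0: weight = 3, length = 1, mean = 3/1 ≈ 3.000
  cycle 1 → 1: weight = 3, length = 1, mean = 3/1 ≈ 3.000
  cycle 2 → 2: weight = 4, length = 1, mean = 4/1 ≈ 4.000
  cycle 0 → 1 → 0: weight = 9, length = 2, mean = 9/2 ≈ 4.500
  cycle 0 → 2 → 0: weight = 11, length = 2, mean = 11/2 ≈ 5.500
  cycle 1 → 0 → 1: weight = 9, length = 2, mean = 9/2 ≈ 4.500
Minimum mean = 3.000, attained e.g. along the cycle 0 → 0 with weight 3 and length 1. So λ(A) = 3/1 = 3.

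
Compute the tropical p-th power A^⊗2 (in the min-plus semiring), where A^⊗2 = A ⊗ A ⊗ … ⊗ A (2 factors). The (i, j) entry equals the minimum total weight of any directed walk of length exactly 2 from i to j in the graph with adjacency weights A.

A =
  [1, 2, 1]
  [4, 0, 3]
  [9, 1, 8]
A^⊗2 =
  [2, 2, 2]
  [4, 0, 3]
  [5, 1, 4]

Each entry (A^⊗2)_ij equals the minimum over all length-2 walks i = v_0 → v_1 → … → v_2 = j of Σ_t A[v_t][v_{t+1}]. For example, for (i, j) = (0, 2) we minimise over 3 possible intermediate vertex sequences; the minimum is 2, attained along the walk 0 → 0 → 2.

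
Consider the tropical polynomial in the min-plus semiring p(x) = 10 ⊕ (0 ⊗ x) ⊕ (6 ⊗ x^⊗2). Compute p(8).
p(8) = 8

A tropical monomial a ⊗ x^⊗i evaluates to a + i · x. Evaluating each term at x = 8:
  Term 0 contributes 10 + 0 · 8 = 10
  Term 1 contributes 0 + 1 · 8 = 8
  Term 2 contributes 6 + 2 · 8 = 22
p(8) = ⊕ of these = min[10, 8, 22] = 8.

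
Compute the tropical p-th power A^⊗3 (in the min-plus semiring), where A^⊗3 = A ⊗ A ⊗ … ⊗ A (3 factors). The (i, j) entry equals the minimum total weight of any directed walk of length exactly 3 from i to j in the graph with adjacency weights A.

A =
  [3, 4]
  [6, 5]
A^⊗3 =
  [9, 10]
  [12, 13]

Each entry (A^⊗3)_ij equals the minimum over all length-3 walks i = v_0 → v_1 → … → v_3 = j of Σ_t A[v_t][v_{t+1}]. For example, for (i, j) = (0, 1) we minimise over 4 possible intermediate vertex sequences; the minimum is 10, attained along the walk 0 → 0 → 0 → 1.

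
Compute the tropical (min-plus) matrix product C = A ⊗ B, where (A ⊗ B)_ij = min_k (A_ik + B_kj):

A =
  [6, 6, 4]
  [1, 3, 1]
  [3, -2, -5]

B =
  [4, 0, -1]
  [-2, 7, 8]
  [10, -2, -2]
A ⊗ B =
  [4, 2, 2]
  [1, -1, -1]
  [-4, -7, -7]

Apply the min-plus product entry-by-entry:
  C[0][0] = min over k of (A[0][0] + B[0][0] = 6 + 4 = 10, A[0][1] + B[1][0] = 6 + -2 = 4, A[0][2] + B[2][0] = 4 + 10 = 14) = 4 (attained at k = 1)
  C[0][1] = min over k of (A[0][0] + B[0][1] = 6 + 0 = 6, A[0][1] + B[1][1] = 6 + 7 = 13, A[0][2] + B[2][1] = 4 + -2 = 2) = 2 (attained at k = 2)
  C[0][2] = min over k of (A[0][0] + B[0][2] = 6 + -1 = 5, A[0][1] + B[1][2] = 6 + 8 = 14, A[0][2] + B[2][2] = 4 + -2 = 2) = 2 (attained at k = 2)
  C[1][0] = min over k of (A[1][0] + B[0][0] = 1 + 4 = 5, A[1][1] + B[1][0] = 3 + -2 = 1, A[1][2] + B[2][0] = 1 + 10 = 11) = 1 (attained at k = 1)
  C[1][1] = min over k of (A[1][0] + B[0][1] = 1 + 0 = 1, A[1][1] + B[1][1] = 3 + 7 = 10, A[1][2] + B[2][1] = 1 + -2 = -1) = -1 (attained at k = 2)
  C[1][2] = min over k of (A[1][0] + B[0][2] = 1 + -1 = 0, A[1][1] + B[1][2] = 3 + 8 = 11, A[1][2] + B[2][2] = 1 + -2 = -1) = -1 (attained at k = 2)
  C[2][0] = min over k of (A[2][0] + B[0][0] = 3 + 4 = 7, A[2][1] + B[1][0] = -2 + -2 = -4, A[2][2] + B[2][0] = -5 + 10 = 5) = -4 (attained at k = 1)
  C[2][1] = min over k of (A[2][0] + B[0][1] = 3 + 0 = 3, A[2][1] + B[1][1] = -2 + 7 = 5, A[2][2] + B[2][1] = -5 + -2 = -7) = -7 (attained at k = 2)
  C[2][2] = min over k of (A[2][0] + B[0][2] = 3 + -1 = 2, A[2][1] + B[1][2] = -2 + 8 = 6, A[2][2] + B[2][2] = -5 + -2 = -7) = -7 (attained at k = 2)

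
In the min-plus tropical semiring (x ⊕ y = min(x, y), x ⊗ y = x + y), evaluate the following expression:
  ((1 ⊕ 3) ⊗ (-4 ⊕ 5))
((1 ⊕ 3) ⊗ (-4 ⊕ 5)) = -3

Expand innermost to outermost. Recall ⊕ takes the minimum of its arguments and ⊗ takes their sum. Working out the expression ((1 ⊕ 3) ⊗ (-4 ⊕ 5)) gives -3.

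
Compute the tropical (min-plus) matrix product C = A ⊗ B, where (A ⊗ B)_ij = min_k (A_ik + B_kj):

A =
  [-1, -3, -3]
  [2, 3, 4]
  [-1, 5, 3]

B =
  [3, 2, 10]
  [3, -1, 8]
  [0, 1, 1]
A ⊗ B =
  [-3, -4, -2]
  [4, 2, 5]
  [2, 1, 4]

Apply the min-plus product entry-by-entry:
  C[0][0] = min over k of (A[0][0] + B[0][0] = -1 + 3 = 2, A[0][1] + B[1][0] = -3 + 3 = 0, A[0][2] + B[2][0] = -3 + 0 = -3) = -3 (attained at k = 2)
  C[0][1] = min over k of (A[0][0] + B[0][1] = -1 + 2 = 1, A[0][1] + B[1][1] = -3 + -1 = -4, A[0][2] + B[2][1] = -3 + 1 = -2) = -4 (attained at k = 1)
  C[0][2] = min over k of (A[0][0] + B[0][2] = -1 + 10 = 9, A[0][1] + B[1][2] = -3 + 8 = 5, A[0][2] + B[2][2] = -3 + 1 = -2) = -2 (attained at k = 2)
  C[1][0] = min over k of (A[1][0] + B[0][0] = 2 + 3 = 5, A[1][1] + B[1][0] = 3 + 3 = 6, A[1][2] + B[2][0] = 4 + 0 = 4) = 4 (attained at k = 2)
  C[1][1] = min over k of (A[1][0] + B[0][1] = 2 + 2 = 4, A[1][1] + B[1][1] = 3 + -1 = 2, A[1][2] + B[2][1] = 4 + 1 = 5) = 2 (attained at k = 1)
  C[1][2] = min over k of (A[1][0] + B[0][2] = 2 + 10 = 12, A[1][1] + B[1][2] = 3 + 8 = 11, A[1][2] + B[2][2] = 4 + 1 = 5) = 5 (attained at k = 2)
  C[2][0] = min over k of (A[2][0] + B[0][0] = -1 + 3 = 2, A[2][1] + B[1][0] = 5 + 3 = 8, A[2][2] + B[2][0] = 3 + 0 = 3) = 2 (attained at k = 0)
  C[2][1] = min over k of (A[2][0] + B[0][1] = -1 + 2 = 1, A[2][1] + B[1][1] = 5 + -1 = 4, A[2][2] + B[2][1] = 3 + 1 = 4) = 1 (attained at k = 0)
  C[2][2] = min over k of (A[2][0] + B[0][2] = -1 + 10 = 9, A[2][1] + B[1][2] = 5 + 8 = 13, A[2][2] + B[2][2] = 3 + 1 = 4) = 4 (attained at k = 2)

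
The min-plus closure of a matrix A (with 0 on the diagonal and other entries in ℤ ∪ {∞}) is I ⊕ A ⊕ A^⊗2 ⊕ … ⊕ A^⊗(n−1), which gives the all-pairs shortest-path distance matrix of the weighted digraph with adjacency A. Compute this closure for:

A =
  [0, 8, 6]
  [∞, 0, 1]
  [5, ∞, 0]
Closure =
  [0, 8, 6]
  [6, 0, 1]
  [5, 13, 0]

This is the Floyd-Warshall all-pairs shortest-path computation. For each intermediate vertex k = 0, 1, …, 2, update dist[i][j] ← min(dist[i][j], dist[i][k] + dist[k][j]). The final matrix gives, for each (i, j), the minimum total weight of any directed path from i to j (possibly empty when i = j).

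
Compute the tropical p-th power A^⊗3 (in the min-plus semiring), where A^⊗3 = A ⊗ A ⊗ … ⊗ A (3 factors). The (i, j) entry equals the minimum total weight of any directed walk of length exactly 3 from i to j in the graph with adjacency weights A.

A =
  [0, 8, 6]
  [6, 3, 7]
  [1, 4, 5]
A^⊗3 =
  [0, 8, 6]
  [6, 9, 12]
  [1, 9, 7]

Each entry (A^⊗3)_ij equals the minimum over all length-3 walks i = v_0 → v_1 → … → v_3 = j of Σ_t A[v_t][v_{t+1}]. For example, for (i, j) = (0, 2) we minimise over 9 possible intermediate vertex sequences; the minimum is 6, attained along the walk 0 → 0 → 0 → 2.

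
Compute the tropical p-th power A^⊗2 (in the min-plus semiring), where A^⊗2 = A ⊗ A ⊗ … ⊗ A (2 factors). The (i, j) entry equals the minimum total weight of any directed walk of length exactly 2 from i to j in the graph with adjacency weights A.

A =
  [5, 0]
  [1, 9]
A^⊗2 =
  [1, 5]
  [6, 1]

Each entry (A^⊗2)_ij equals the minimum over all length-2 walks i = v_0 → v_1 → … → v_2 = j of Σ_t A[v_t][v_{t+1}]. For example, for (i, j) = (0, 1) we minimise over 2 possible intermediate vertex sequences; the minimum is 5, attained along the walk 0 → 0 → 1.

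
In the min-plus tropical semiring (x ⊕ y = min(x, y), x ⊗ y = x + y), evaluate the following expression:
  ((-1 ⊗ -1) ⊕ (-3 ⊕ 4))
((-1 ⊗ -1) ⊕ (-3 ⊕ 4)) = -3

Expand innermost to outermost. Recall ⊕ takes the minimum of its arguments and ⊗ takes their sum. Working out the expression ((-1 ⊗ -1) ⊕ (-3 ⊕ 4)) gives -3.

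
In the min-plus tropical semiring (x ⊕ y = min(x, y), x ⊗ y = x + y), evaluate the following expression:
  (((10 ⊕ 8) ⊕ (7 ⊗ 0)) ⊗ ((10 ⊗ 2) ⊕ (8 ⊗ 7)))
(((10 ⊕ 8) ⊕ (7 ⊗ 0)) ⊗ ((10 ⊗ 2) ⊕ (8 ⊗ 7))) = 19

Expand innermost to outermost. Recall ⊕ takes the minimum of its arguments and ⊗ takes their sum. Working out the expression (((10 ⊕ 8) ⊕ (7 ⊗ 0)) ⊗ ((10 ⊗ 2) ⊕ (8 ⊗ 7))) gives 19.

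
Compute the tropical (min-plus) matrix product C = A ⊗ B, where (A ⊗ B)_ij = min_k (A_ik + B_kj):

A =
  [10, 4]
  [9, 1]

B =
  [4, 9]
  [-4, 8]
A ⊗ B =
  [0, 12]
  [-3, 9]

Apply the min-plus product entry-by-entry:
  C[0][0] = min over k of (A[0][0] + B[0][0] = 10 + 4 = 14, A[0][1] + B[1][0] = 4 + -4 = 0) = 0 (attained at k = 1)
  C[0][1] = min over k of (A[0][0] + B[0][1] = 10 + 9 = 19, A[0][1] + B[1][1] = 4 + 8 = 12) = 12 (attained at k = 1)
  C[1][0] = min over k of (A[1][0] + B[0][0] = 9 + 4 = 13, A[1][1] + B[1][0] = 1 + -4 = -3) = -3 (attained at k = 1)
  C[1][1] = min over k of (A[1][0] + B[0][1] = 9 + 9 = 18, A[1][1] + B[1][1] = 1 + 8 = 9) = 9 (attained at k = 1)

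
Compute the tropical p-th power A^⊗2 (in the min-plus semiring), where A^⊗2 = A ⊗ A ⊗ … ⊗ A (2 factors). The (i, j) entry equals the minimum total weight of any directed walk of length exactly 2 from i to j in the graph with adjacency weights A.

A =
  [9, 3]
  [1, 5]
A^⊗2 =
  [4, 8]
  [6, 4]

Each entry (A^⊗2)_ij equals the minimum over all length-2 walks i = v_0 → v_1 → … → v_2 = j of Σ_t A[v_t][v_{t+1}]. For example, for (i, j) = (0, 1) we minimise over 2 possible intermediate vertex sequences; the minimum is 8, attained along the walk 0 → 1 → 1.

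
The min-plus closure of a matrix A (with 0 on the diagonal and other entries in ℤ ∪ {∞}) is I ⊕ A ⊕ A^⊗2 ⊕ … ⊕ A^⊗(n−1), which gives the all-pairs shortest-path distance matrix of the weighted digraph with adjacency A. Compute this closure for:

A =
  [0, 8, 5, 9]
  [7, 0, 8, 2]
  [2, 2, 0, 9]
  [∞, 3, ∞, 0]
Closure =
  [0, 7, 5, 9]
  [7, 0, 8, 2]
  [2, 2, 0, 4]
  [10, 3, 11, 0]

This is the Floyd-Warshall all-pairs shortest-path computation. For each intermediate vertex k = 0, 1, …, 3, update dist[i][j] ← min(dist[i][j], dist[i][k] + dist[k][j]). The final matrix gives, for each (i, j), the minimum total weight of any directed path from i to j (possibly empty when i = j).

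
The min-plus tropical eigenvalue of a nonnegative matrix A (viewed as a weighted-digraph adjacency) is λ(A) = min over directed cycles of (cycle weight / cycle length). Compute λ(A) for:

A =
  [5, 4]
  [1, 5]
λ(A) = 5/2

Enumerate directed cycles and compute their means (weight / length). Sample:
  cycle 0 → 0: weight = 5, length = 1, mean = 5/1 ≈ 5.000
  cycle 1 → 1: weight = 5, length = 1, mean = 5/1 ≈ 5.000
  cycle 0 → 1 → 0: weight = 5, length = 2, mean = 5/2 ≈ 2.500
  cycle 1 → 0 → 1: weight = 5, length = 2, mean = 5/2 ≈ 2.500
Minimum mean = 2.500, attained e.g. along the cycle 0 → 1 → 0 with weight 5 and length 2. So λ(A) = 5/2 = 5/2.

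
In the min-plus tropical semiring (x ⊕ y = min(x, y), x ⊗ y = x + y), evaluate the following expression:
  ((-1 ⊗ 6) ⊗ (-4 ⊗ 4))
((-1 ⊗ 6) ⊗ (-4 ⊗ 4)) = 5

Expand innermost to outermost. Recall ⊕ takes the minimum of its arguments and ⊗ takes their sum. Working out the expression ((-1 ⊗ 6) ⊗ (-4 ⊗ 4)) gives 5.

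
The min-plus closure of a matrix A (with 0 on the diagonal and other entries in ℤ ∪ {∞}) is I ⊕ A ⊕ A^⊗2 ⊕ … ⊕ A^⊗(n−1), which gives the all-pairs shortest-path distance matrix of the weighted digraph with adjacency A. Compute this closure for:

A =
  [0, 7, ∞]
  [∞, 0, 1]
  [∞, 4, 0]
Closure =
  [0, 7, 8]
  [∞, 0, 1]
  [∞, 4, 0]

This is the Floyd-Warshall all-pairs shortest-path computation. For each intermediate vertex k = 0, 1, …, 2, update dist[i][j] ← min(dist[i][j], dist[i][k] + dist[k][j]). The final matrix gives, for each (i, j), the minimum total weight of any directed path from i to j (possibly empty when i = j).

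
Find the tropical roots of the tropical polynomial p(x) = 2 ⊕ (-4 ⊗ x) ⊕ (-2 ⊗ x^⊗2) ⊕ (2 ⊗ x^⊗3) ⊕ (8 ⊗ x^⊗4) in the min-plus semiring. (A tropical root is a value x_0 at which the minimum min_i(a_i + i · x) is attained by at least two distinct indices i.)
Roots: {-6, -4, -2, 6}

Each tropical root is a break point of the lower envelope of the lines y = a_i + i · x (there are 5 lines, with slopes 0, 1, ..., 4). Only the lines that attain the minimum somewhere contribute to roots; other lines are dominated. Here the surviving (envelope) indices are i = 4, i = 3, i = 2, i = 1, i = 0.
Intersections between consecutive envelope lines give the roots: for adjacent envelope indices i < j the intersection is x = (a_i − a_j) / (j − i). Reading off the sorted break points: {-6, -4, -2, 6}.
Verification: at each break x_0, at least two indices attain the minimum of min_i(a_i + i · x_0).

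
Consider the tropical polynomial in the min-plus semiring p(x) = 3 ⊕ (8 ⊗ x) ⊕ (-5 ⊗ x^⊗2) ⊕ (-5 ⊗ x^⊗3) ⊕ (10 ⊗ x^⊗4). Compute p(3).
p(3) = 1

A tropical monomial a ⊗ x^⊗i evaluates to a + i · x. Evaluating each term at x = 3:
  Term 0 contributes 3 + 0 · 3 = 3
  Term 1 contributes 8 + 1 · 3 = 11
  Term 2 contributes -5 + 2 · 3 = 1
  Term 3 contributes -5 + 3 · 3 = 4
  Term 4 contributes 10 + 4 · 3 = 22
p(3) = ⊕ of these = min[3, 11, 1, 4, 22] = 1.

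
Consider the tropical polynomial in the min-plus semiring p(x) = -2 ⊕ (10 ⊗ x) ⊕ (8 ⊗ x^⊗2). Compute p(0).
p(0) = -2

A tropical monomial a ⊗ x^⊗i evaluates to a + i · x. Evaluating each term at x = 0:
  Term 0 contributes -2 + 0 · 0 = -2
  Term 1 contributes 10 + 1 · 0 = 10
  Term 2 contributes 8 + 2 · 0 = 8
p(0) = ⊕ of these = min[-2, 10, 8] = -2.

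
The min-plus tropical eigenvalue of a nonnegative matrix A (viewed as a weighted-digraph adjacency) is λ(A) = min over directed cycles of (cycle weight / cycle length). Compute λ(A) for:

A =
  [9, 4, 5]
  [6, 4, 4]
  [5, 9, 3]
λ(A) = 3

Enumerate directed cycles and compute their means (weight / length). Sample:
  cycle 0 → 0: weight = 9, length = 1, mean = 9/1 ≈ 9.000
  cycle 1 → 1: weight = 4, length = 1, mean = 4/1 ≈ 4.000
  cycle 2 → 2: weight = 3, length = 1, mean = 3/1 ≈ 3.000
  cycle 0 → 1 → 0: weight = 10, length = 2, mean = 10/2 ≈ 5.000
  cycle 0 → 2 → 0: weight = 10, length = 2, mean = 10/2 ≈ 5.000
  cycle 1 → 0 → 1: weight = 10, length = 2, mean = 10/2 ≈ 5.000
Minimum mean = 3.000, attained e.g. along the cycle 2 → 2 with weight 3 and length 1. So λ(A) = 3/1 = 3.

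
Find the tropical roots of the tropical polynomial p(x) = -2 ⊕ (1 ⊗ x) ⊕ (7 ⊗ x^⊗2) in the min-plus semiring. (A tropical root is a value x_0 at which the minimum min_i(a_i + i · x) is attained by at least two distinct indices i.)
Roots: {-6, -3}

Each tropical root is a break point of the lower envelope of the lines y = a_i + i · x (there are 3 lines, with slopes 0, 1, ..., 2). Only the lines that attain the minimum somewhere contribute to roots; other lines are dominated. Here the surviving (envelope) indices are i = 2, i = 1, i = 0.
Intersections between consecutive envelope lines give the roots: for adjacent envelope indices i < j the intersection is x = (a_i − a_j) / (j − i). Reading off the sorted break points: {-6, -3}.
Verification: at each break x_0, at least two indices attain the minimum of min_i(a_i + i · x_0).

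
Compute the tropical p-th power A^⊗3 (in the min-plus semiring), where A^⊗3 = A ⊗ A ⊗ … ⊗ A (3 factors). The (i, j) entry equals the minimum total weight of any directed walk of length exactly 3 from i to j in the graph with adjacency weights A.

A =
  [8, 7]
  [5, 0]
A^⊗3 =
  [12, 7]
  [5, 0]

Each entry (A^⊗3)_ij equals the minimum over all length-3 walks i = v_0 → v_1 → … → v_3 = j of Σ_t A[v_t][v_{t+1}]. For example, for (i, j) = (0, 1) we minimise over 4 possible intermediate vertex sequences; the minimum is 7, attained along the walk 0 → 1 → 1 → 1.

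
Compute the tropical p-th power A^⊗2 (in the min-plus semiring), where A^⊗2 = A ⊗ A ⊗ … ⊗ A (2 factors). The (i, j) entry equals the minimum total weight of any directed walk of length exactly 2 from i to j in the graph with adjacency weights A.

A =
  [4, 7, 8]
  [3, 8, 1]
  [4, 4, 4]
A^⊗2 =
  [8, 11, 8]
  [5, 5, 5]
  [7, 8, 5]

Each entry (A^⊗2)_ij equals the minimum over all length-2 walks i = v_0 → v_1 → … → v_2 = j of Σ_t A[v_t][v_{t+1}]. For example, for (i, j) = (0, 2) we minimise over 3 possible intermediate vertex sequences; the minimum is 8, attained along the walk 0 → 1 → 2.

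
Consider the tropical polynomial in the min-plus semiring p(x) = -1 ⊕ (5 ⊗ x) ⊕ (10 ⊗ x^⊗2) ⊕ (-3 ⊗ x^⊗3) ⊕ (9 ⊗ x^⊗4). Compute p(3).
p(3) = -1

A tropical monomial a ⊗ x^⊗i evaluates to a + i · x. Evaluating each term at x = 3:
  Term 0 contributes -1 + 0 · 3 = -1
  Term 1 contributes 5 + 1 · 3 = 8
  Term 2 contributes 10 + 2 · 3 = 16
  Term 3 contributes -3 + 3 · 3 = 6
  Term 4 contributes 9 + 4 · 3 = 21
p(3) = ⊕ of these = min[-1, 8, 16, 6, 21] = -1.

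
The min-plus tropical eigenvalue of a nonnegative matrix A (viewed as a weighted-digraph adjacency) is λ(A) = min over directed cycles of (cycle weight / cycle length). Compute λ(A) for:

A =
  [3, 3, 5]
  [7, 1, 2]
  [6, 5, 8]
λ(A) = 1

Enumerate directed cycles and compute their means (weight / length). Sample:
  cycle 0 → 0: weight = 3, length = 1, mean = 3/1 ≈ 3.000
  cycle 1 → 1: weight = 1, length = 1, mean = 1/1 ≈ 1.000
  cycle 2 → 2: weight = 8, length = 1, mean = 8/1 ≈ 8.000
  cycle 0 → 1 → 0: weight = 10, length = 2, mean = 10/2 ≈ 5.000
  cycle 0 → 2 → 0: weight = 11, length = 2, mean = 11/2 ≈ 5.500
  cycle 1 → 0 → 1: weight = 10, length = 2, mean = 10/2 ≈ 5.000
Minimum mean = 1.000, attained e.g. along the cycle 1 → 1 with weight 1 and length 1. So λ(A) = 1/1 = 1.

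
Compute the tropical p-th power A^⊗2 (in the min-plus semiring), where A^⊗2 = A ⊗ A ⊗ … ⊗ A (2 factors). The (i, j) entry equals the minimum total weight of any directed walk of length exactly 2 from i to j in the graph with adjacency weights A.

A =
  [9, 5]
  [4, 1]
A^⊗2 =
  [9, 6]
  [5, 2]

Each entry (A^⊗2)_ij equals the minimum over all length-2 walks i = v_0 → v_1 → … → v_2 = j of Σ_t A[v_t][v_{t+1}]. For example, for (i, j) = (0, 1) we minimise over 2 possible intermediate vertex sequences; the minimum is 6, attained along the walk 0 → 1 → 1.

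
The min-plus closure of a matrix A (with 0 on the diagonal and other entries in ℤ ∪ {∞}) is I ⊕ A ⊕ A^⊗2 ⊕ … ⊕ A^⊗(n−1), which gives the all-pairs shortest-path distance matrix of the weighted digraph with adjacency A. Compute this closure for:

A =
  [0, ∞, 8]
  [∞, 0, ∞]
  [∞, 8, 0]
Closure =
  [0, 16, 8]
  [∞, 0, ∞]
  [∞, 8, 0]

This is the Floyd-Warshall all-pairs shortest-path computation. For each intermediate vertex k = 0, 1, …, 2, update dist[i][j] ← min(dist[i][j], dist[i][k] + dist[k][j]). The final matrix gives, for each (i, j), the minimum total weight of any directed path from i to j (possibly empty when i = j).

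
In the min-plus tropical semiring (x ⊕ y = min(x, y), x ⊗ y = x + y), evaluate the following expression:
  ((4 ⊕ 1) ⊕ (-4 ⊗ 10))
((4 ⊕ 1) ⊕ (-4 ⊗ 10)) = 1

Expand innermost to outermost. Recall ⊕ takes the minimum of its arguments and ⊗ takes their sum. Working out the expression ((4 ⊕ 1) ⊕ (-4 ⊗ 10)) gives 1.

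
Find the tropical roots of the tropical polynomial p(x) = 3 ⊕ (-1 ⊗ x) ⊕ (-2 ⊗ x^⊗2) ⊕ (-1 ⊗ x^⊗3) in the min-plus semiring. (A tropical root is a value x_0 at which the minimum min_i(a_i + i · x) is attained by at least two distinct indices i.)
Roots: {-1, 1, 4}

Each tropical root is a break point of the lower envelope of the lines y = a_i + i · x (there are 4 lines, with slopes 0, 1, ..., 3). Only the lines that attain the minimum somewhere contribute to roots; other lines are dominated. Here the surviving (envelope) indices are i = 3, i = 2, i = 1, i = 0.
Intersections between consecutive envelope lines give the roots: for adjacent envelope indices i < j the intersection is x = (a_i − a_j) / (j − i). Reading off the sorted break points: {-1, 1, 4}.
Verification: at each break x_0, at least two indices attain the minimum of min_i(a_i + i · x_0).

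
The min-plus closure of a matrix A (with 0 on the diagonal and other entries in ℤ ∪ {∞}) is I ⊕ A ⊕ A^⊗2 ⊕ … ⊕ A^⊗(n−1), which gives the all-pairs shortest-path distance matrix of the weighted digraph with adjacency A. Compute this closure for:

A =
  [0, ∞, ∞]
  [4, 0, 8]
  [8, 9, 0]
Closure =
  [0, ∞, ∞]
  [4, 0, 8]
  [8, 9, 0]

This is the Floyd-Warshall all-pairs shortest-path computation. For each intermediate vertex k = 0, 1, …, 2, update dist[i][j] ← min(dist[i][j], dist[i][k] + dist[k][j]). The final matrix gives, for each (i, j), the minimum total weight of any directed path from i to j (possibly empty when i = j).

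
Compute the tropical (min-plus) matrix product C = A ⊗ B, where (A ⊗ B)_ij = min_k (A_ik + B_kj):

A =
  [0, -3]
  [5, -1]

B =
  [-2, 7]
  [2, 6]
A ⊗ B =
  [-2, 3]
  [1, 5]

Apply the min-plus product entry-by-entry:
  C[0][0] = min over k of (A[0][0] + B[0][0] = 0 + -2 = -2, A[0][1] + B[1][0] = -3 + 2 = -1) = -2 (attained at k = 0)
  C[0][1] = min over k of (A[0][0] + B[0][1] = 0 + 7 = 7, A[0][1] + B[1][1] = -3 + 6 = 3) = 3 (attained at k = 1)
  C[1][0] = min over k of (A[1][0] + B[0][0] = 5 + -2 = 3, A[1][1] + B[1][0] = -1 + 2 = 1) = 1 (attained at k = 1)
  C[1][1] = min over k of (A[1][0] + B[0][1] = 5 + 7 = 12, A[1][1] + B[1][1] = -1 + 6 = 5) = 5 (attained at k = 1)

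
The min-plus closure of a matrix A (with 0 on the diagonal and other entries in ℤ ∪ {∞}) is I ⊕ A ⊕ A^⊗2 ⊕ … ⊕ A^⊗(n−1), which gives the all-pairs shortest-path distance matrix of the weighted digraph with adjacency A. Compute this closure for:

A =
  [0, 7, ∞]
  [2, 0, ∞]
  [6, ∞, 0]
Closure =
  [0, 7, ∞]
  [2, 0, ∞]
  [6, 13, 0]

This is the Floyd-Warshall all-pairs shortest-path computation. For each intermediate vertex k = 0, 1, …, 2, update dist[i][j] ← min(dist[i][j], dist[i][k] + dist[k][j]). The final matrix gives, for each (i, j), the minimum total weight of any directed path from i to j (possibly empty when i = j).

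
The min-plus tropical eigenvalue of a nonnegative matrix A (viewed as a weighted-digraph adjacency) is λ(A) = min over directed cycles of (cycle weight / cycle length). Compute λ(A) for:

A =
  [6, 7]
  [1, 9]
λ(A) = 4

Enumerate directed cycles and compute their means (weight / length). Sample:
  cycle 0 → 0: weight = 6, length = 1, mean = 6/1 ≈ 6.000
  cycle 1 → 1: weight = 9, length = 1, mean = 9/1 ≈ 9.000
  cycle 0 → 1 → 0: weight = 8, length = 2, mean = 8/2 ≈ 4.000
  cycle 1 → 0 → 1: weight = 8, length = 2, mean = 8/2 ≈ 4.000
Minimum mean = 4.000, attained e.g. along the cycle 0 → 1 → 0 with weight 8 and length 2. So λ(A) = 8/2 = 4.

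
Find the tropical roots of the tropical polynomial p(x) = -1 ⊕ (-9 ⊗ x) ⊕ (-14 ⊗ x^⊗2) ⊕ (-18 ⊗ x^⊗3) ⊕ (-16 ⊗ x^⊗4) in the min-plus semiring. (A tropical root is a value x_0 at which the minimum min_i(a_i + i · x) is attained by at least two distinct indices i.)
Roots: {-2, 4, 5, 8}

Each tropical root is a break point of the lower envelope of the lines y = a_i + i · x (there are 5 lines, with slopes 0, 1, ..., 4). Only the lines that attain the minimum somewhere contribute to roots; other lines are dominated. Here the surviving (envelope) indices are i = 4, i = 3, i = 2, i = 1, i = 0.
Intersections between consecutive envelope lines give the roots: for adjacent envelope indices i < j the intersection is x = (a_i − a_j) / (j − i). Reading off the sorted break points: {-2, 4, 5, 8}.
Verification: at each break x_0, at least two indices attain the minimum of min_i(a_i + i · x_0).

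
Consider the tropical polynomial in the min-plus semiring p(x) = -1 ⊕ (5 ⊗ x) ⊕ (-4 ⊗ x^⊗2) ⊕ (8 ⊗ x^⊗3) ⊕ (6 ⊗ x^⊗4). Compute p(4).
p(4) = -1

A tropical monomial a ⊗ x^⊗i evaluates to a + i · x. Evaluating each term at x = 4:
  Term 0 contributes -1 + 0 · 4 = -1
  Term 1 contributes 5 + 1 · 4 = 9
  Term 2 contributes -4 + 2 · 4 = 4
  Term 3 contributes 8 + 3 · 4 = 20
  Term 4 contributes 6 + 4 · 4 = 22
p(4) = ⊕ of these = min[-1, 9, 4, 20, 22] = -1.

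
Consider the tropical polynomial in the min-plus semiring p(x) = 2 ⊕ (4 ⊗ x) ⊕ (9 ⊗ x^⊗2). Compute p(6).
p(6) = 2

A tropical monomial a ⊗ x^⊗i evaluates to a + i · x. Evaluating each term at x = 6:
  Term 0 contributes 2 + 0 · 6 = 2
  Term 1 contributes 4 + 1 · 6 = 10
  Term 2 contributes 9 + 2 · 6 = 21
p(6) = ⊕ of these = min[2, 10, 21] = 2.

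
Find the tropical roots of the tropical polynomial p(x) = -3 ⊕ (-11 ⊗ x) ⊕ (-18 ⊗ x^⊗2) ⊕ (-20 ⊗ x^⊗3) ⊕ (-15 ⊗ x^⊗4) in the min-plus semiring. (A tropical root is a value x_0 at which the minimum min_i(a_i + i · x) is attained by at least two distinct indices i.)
Roots: {-5, 2, 7, 8}

Each tropical root is a break point of the lower envelope of the lines y = a_i + i · x (there are 5 lines, with slopes 0, 1, ..., 4). Only the lines that attain the minimum somewhere contribute to roots; other lines are dominated. Here the surviving (envelope) indices are i = 4, i = 3, i = 2, i = 1, i = 0.
Intersections between consecutive envelope lines give the roots: for adjacent envelope indices i < j the intersection is x = (a_i − a_j) / (j − i). Reading off the sorted break points: {-5, 2, 7, 8}.
Verification: at each break x_0, at least two indices attain the minimum of min_i(a_i + i · x_0).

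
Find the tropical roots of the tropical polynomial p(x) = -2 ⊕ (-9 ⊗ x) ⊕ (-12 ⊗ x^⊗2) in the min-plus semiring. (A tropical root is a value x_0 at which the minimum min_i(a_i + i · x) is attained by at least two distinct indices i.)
Roots: {3, 7}

Each tropical root is a break point of the lower envelope of the lines y = a_i + i · x (there are 3 lines, with slopes 0, 1, ..., 2). Only the lines that attain the minimum somewhere contribute to roots; other lines are dominated. Here the surviving (envelope) indices are i = 2, i = 1, i = 0.
Intersections between consecutive envelope lines give the roots: for adjacent envelope indices i < j the intersection is x = (a_i − a_j) / (j − i). Reading off the sorted break points: {3, 7}.
Verification: at each break x_0, at least two indices attain the minimum of min_i(a_i + i · x_0).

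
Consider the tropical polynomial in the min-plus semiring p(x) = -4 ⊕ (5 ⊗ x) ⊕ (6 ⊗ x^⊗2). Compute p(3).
p(3) = -4

A tropical monomial a ⊗ x^⊗i evaluates to a + i · x. Evaluating each term at x = 3:
  Term 0 contributes -4 + 0 · 3 = -4
  Term 1 contributes 5 + 1 · 3 = 8
  Term 2 contributes 6 + 2 · 3 = 12
p(3) = ⊕ of these = min[-4, 8, 12] = -4.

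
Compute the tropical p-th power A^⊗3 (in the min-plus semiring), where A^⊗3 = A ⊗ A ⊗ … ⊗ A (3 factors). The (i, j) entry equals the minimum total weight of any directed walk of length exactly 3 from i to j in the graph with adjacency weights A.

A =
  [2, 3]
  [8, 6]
A^⊗3 =
  [6, 7]
  [12, 13]

Each entry (A^⊗3)_ij equals the minimum over all length-3 walks i = v_0 → v_1 → … → v_3 = j of Σ_t A[v_t][v_{t+1}]. For example, for (i, j) = (0, 1) we minimise over 4 possible intermediate vertex sequences; the minimum is 7, attained along the walk 0 → 0 → 0 → 1.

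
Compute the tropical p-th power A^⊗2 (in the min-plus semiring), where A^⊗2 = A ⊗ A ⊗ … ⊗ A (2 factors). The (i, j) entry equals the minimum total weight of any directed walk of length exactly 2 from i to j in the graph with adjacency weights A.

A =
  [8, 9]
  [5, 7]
A^⊗2 =
  [14, 16]
  [12, 14]

Each entry (A^⊗2)_ij equals the minimum over all length-2 walks i = v_0 → v_1 → … → v_2 = j of Σ_t A[v_t][v_{t+1}]. For example, for (i, j) = (0, 1) we minimise over 2 possible intermediate vertex sequences; the minimum is 16, attained along the walk 0 → 1 → 1.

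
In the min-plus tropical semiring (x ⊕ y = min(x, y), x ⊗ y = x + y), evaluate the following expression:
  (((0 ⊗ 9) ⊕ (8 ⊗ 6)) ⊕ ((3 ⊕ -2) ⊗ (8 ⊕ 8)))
(((0 ⊗ 9) ⊕ (8 ⊗ 6)) ⊕ ((3 ⊕ -2) ⊗ (8 ⊕ 8))) = 6

Expand innermost to outermost. Recall ⊕ takes the minimum of its arguments and ⊗ takes their sum. Working out the expression (((0 ⊗ 9) ⊕ (8 ⊗ 6)) ⊕ ((3 ⊕ -2) ⊗ (8 ⊕ 8))) gives 6.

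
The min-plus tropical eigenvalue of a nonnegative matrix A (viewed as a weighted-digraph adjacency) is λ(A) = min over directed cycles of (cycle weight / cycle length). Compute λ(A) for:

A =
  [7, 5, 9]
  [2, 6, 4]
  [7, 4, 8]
λ(A) = 7/2

Enumerate directed cycles and compute their means (weight / length). Sample:
  cycle 0 → 0: weight = 7, length = 1, mean = 7/1 ≈ 7.000
  cycle 1 → 1: weight = 6, length = 1, mean = 6/1 ≈ 6.000
  cycle 2 → 2: weight = 8, length = 1, mean = 8/1 ≈ 8.000
  cycle 0 → 1 → 0: weight = 7, length = 2, mean = 7/2 ≈ 3.500
  cycle 0 → 2 → 0: weight = 16, length = 2, mean = 16/2 ≈ 8.000
  cycle 1 → 0 → 1: weight = 7, length = 2, mean = 7/2 ≈ 3.500
Minimum mean = 3.500, attained e.g. along the cycle 0 → 1 → 0 with weight 7 and length 2. So λ(A) = 7/2 = 7/2.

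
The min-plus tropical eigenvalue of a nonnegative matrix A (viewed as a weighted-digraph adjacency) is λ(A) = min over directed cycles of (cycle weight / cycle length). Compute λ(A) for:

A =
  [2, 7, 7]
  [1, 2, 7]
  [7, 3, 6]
λ(A) = 2

Enumerate directed cycles and compute their means (weight / length). Sample:
  cycle 0 → 0: weight = 2, length = 1, mean = 2/1 ≈ 2.000
  cycle 1 → 1: weight = 2, length = 1, mean = 2/1 ≈ 2.000
  cycle 2 → 2: weight = 6, length = 1, mean = 6/1 ≈ 6.000
  cycle 0 → 1 → 0: weight = 8, length = 2, mean = 8/2 ≈ 4.000
  cycle 0 → 2 → 0: weight = 14, length = 2, mean = 14/2 ≈ 7.000
  cycle 1 → 0 → 1: weight = 8, length = 2, mean = 8/2 ≈ 4.000
Minimum mean = 2.000, attained e.g. along the cycle 0 → 0 with weight 2 and length 1. So λ(A) = 2/1 = 2.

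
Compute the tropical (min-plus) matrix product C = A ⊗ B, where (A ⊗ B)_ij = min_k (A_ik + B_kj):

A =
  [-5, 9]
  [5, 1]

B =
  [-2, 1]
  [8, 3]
A ⊗ B =
  [-7, -4]
  [3, 4]

Apply the min-plus product entry-by-entry:
  C[0][0] = min over k of (A[0][0] + B[0][0] = -5 + -2 = -7, A[0][1] + B[1][0] = 9 + 8 = 17) = -7 (attained at k = 0)
  C[0][1] = min over k of (A[0][0] + B[0][1] = -5 + 1 = -4, A[0][1] + B[1][1] = 9 + 3 = 12) = -4 (attained at k = 0)
  C[1][0] = min over k of (A[1][0] + B[0][0] = 5 + -2 = 3, A[1][1] + B[1][0] = 1 + 8 = 9) = 3 (attained at k = 0)
  C[1][1] = min over k of (A[1][0] + B[0][1] = 5 + 1 = 6, A[1][1] + B[1][1] = 1 + 3 = 4) = 4 (attained at k = 1)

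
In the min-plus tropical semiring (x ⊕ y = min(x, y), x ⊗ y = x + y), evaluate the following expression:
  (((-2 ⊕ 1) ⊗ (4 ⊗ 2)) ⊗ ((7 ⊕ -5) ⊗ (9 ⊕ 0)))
(((-2 ⊕ 1) ⊗ (4 ⊗ 2)) ⊗ ((7 ⊕ -5) ⊗ (9 ⊕ 0))) = -1

Expand innermost to outermost. Recall ⊕ takes the minimum of its arguments and ⊗ takes their sum. Working out the expression (((-2 ⊕ 1) ⊗ (4 ⊗ 2)) ⊗ ((7 ⊕ -5) ⊗ (9 ⊕ 0))) gives -1.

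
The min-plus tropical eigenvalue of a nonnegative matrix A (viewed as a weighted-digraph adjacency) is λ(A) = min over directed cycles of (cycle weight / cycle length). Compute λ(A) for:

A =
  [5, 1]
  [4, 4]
λ(A) = 5/2

Enumerate directed cycles and compute their means (weight / length). Sample:
  cycle 0 → 0: weight = 5, length = 1, mean = 5/1 ≈ 5.000
  cycle 1 → 1: weight = 4, length = 1, mean = 4/1 ≈ 4.000
  cycle 0 → 1 → 0: weight = 5, length = 2, mean = 5/2 ≈ 2.500
  cycle 1 → 0 → 1: weight = 5, length = 2, mean = 5/2 ≈ 2.500
Minimum mean = 2.500, attained e.g. along the cycle 0 → 1 → 0 with weight 5 and length 2. So λ(A) = 5/2 = 5/2.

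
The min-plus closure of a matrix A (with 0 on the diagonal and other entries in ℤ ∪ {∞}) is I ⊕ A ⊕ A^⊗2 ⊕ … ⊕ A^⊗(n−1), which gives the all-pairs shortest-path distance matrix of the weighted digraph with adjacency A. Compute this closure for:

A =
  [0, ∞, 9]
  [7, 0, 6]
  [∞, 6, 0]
Closure =
  [0, 15, 9]
  [7, 0, 6]
  [13, 6, 0]

This is the Floyd-Warshall all-pairs shortest-path computation. For each intermediate vertex k = 0, 1, …, 2, update dist[i][j] ← min(dist[i][j], dist[i][k] + dist[k][j]). The final matrix gives, for each (i, j), the minimum total weight of any directed path from i to j (possibly empty when i = j).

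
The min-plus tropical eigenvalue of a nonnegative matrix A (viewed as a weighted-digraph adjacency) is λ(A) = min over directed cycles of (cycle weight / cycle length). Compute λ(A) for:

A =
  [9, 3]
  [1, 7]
λ(A) = 2

Enumerate directed cycles and compute their means (weight / length). Sample:
  cycle 0 → 0: weight = 9, length = 1, mean = 9/1 ≈ 9.000
  cycle 1 → 1: weight = 7, length = 1, mean = 7/1 ≈ 7.000
  cycle 0 → 1 → 0: weight = 4, length = 2, mean = 4/2 ≈ 2.000
  cycle 1 → 0 → 1: weight = 4, length = 2, mean = 4/2 ≈ 2.000
Minimum mean = 2.000, attained e.g. along the cycle 0 → 1 → 0 with weight 4 and length 2. So λ(A) = 4/2 = 2.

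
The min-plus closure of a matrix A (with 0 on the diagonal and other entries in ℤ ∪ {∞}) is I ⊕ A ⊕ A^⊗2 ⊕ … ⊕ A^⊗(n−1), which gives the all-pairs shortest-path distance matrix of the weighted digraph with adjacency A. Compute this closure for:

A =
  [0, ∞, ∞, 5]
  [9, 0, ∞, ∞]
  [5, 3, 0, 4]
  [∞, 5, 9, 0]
Closure =
  [0, 10, 14, 5]
  [9, 0, 23, 14]
  [5, 3, 0, 4]
  [14, 5, 9, 0]

This is the Floyd-Warshall all-pairs shortest-path computation. For each intermediate vertex k = 0, 1, …, 3, update dist[i][j] ← min(dist[i][j], dist[i][k] + dist[k][j]). The final matrix gives, for each (i, j), the minimum total weight of any directed path from i to j (possibly empty when i = j).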